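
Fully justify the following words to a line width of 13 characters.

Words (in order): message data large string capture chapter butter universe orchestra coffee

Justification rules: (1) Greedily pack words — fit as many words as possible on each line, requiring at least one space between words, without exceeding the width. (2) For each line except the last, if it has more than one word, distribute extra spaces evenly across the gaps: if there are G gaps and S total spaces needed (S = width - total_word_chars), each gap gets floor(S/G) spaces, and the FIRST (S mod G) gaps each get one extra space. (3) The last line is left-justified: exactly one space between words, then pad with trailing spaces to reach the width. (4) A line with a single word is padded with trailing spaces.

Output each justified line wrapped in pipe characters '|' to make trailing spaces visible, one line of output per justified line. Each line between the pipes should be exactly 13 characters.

Line 1: ['message', 'data'] (min_width=12, slack=1)
Line 2: ['large', 'string'] (min_width=12, slack=1)
Line 3: ['capture'] (min_width=7, slack=6)
Line 4: ['chapter'] (min_width=7, slack=6)
Line 5: ['butter'] (min_width=6, slack=7)
Line 6: ['universe'] (min_width=8, slack=5)
Line 7: ['orchestra'] (min_width=9, slack=4)
Line 8: ['coffee'] (min_width=6, slack=7)

Answer: |message  data|
|large  string|
|capture      |
|chapter      |
|butter       |
|universe     |
|orchestra    |
|coffee       |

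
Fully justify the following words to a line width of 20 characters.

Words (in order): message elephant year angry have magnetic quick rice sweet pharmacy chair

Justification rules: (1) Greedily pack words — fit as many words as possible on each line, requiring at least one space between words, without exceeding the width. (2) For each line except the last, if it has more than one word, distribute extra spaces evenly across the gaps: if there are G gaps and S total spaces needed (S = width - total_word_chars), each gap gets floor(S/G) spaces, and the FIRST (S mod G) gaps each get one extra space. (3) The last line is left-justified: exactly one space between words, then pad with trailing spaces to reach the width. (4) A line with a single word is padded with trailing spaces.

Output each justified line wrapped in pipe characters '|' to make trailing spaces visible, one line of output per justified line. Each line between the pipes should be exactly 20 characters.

Answer: |message     elephant|
|year    angry   have|
|magnetic  quick rice|
|sweet pharmacy chair|

Derivation:
Line 1: ['message', 'elephant'] (min_width=16, slack=4)
Line 2: ['year', 'angry', 'have'] (min_width=15, slack=5)
Line 3: ['magnetic', 'quick', 'rice'] (min_width=19, slack=1)
Line 4: ['sweet', 'pharmacy', 'chair'] (min_width=20, slack=0)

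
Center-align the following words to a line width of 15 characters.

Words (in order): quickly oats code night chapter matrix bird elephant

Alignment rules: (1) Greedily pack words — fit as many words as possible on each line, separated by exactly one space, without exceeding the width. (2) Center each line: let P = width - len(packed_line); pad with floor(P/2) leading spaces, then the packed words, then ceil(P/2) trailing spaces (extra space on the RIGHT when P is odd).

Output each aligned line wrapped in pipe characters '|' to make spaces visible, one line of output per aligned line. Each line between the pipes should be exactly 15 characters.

Line 1: ['quickly', 'oats'] (min_width=12, slack=3)
Line 2: ['code', 'night'] (min_width=10, slack=5)
Line 3: ['chapter', 'matrix'] (min_width=14, slack=1)
Line 4: ['bird', 'elephant'] (min_width=13, slack=2)

Answer: | quickly oats  |
|  code night   |
|chapter matrix |
| bird elephant |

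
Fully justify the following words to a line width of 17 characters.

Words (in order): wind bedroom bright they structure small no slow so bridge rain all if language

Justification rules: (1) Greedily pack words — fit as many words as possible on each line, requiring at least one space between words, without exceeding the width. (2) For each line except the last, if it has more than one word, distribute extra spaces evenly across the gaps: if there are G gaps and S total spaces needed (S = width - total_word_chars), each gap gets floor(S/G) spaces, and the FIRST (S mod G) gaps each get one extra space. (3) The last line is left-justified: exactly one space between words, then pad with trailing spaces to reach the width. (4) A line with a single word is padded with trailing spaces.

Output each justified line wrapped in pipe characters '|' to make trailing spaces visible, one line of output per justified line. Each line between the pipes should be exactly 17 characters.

Line 1: ['wind', 'bedroom'] (min_width=12, slack=5)
Line 2: ['bright', 'they'] (min_width=11, slack=6)
Line 3: ['structure', 'small'] (min_width=15, slack=2)
Line 4: ['no', 'slow', 'so', 'bridge'] (min_width=17, slack=0)
Line 5: ['rain', 'all', 'if'] (min_width=11, slack=6)
Line 6: ['language'] (min_width=8, slack=9)

Answer: |wind      bedroom|
|bright       they|
|structure   small|
|no slow so bridge|
|rain    all    if|
|language         |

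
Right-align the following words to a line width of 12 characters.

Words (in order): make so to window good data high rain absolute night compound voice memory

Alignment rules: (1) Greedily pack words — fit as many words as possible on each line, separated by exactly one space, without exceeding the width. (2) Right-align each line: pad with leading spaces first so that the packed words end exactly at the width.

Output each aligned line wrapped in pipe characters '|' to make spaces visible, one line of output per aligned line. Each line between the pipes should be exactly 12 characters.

Answer: |  make so to|
| window good|
|   data high|
|        rain|
|    absolute|
|       night|
|    compound|
|voice memory|

Derivation:
Line 1: ['make', 'so', 'to'] (min_width=10, slack=2)
Line 2: ['window', 'good'] (min_width=11, slack=1)
Line 3: ['data', 'high'] (min_width=9, slack=3)
Line 4: ['rain'] (min_width=4, slack=8)
Line 5: ['absolute'] (min_width=8, slack=4)
Line 6: ['night'] (min_width=5, slack=7)
Line 7: ['compound'] (min_width=8, slack=4)
Line 8: ['voice', 'memory'] (min_width=12, slack=0)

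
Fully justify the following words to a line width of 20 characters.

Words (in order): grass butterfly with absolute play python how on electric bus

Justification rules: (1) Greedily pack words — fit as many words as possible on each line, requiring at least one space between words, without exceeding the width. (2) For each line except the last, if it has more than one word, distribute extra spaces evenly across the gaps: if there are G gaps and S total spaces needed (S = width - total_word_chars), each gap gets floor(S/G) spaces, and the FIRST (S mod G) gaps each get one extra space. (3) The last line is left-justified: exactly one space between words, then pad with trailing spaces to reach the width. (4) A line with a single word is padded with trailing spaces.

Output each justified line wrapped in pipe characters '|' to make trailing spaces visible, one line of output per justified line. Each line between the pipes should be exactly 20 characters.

Answer: |grass butterfly with|
|absolute play python|
|how on electric bus |

Derivation:
Line 1: ['grass', 'butterfly', 'with'] (min_width=20, slack=0)
Line 2: ['absolute', 'play', 'python'] (min_width=20, slack=0)
Line 3: ['how', 'on', 'electric', 'bus'] (min_width=19, slack=1)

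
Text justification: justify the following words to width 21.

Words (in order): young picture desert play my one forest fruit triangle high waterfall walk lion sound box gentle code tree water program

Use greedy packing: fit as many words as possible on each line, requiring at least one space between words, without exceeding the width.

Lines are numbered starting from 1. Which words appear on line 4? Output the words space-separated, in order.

Answer: waterfall walk lion

Derivation:
Line 1: ['young', 'picture', 'desert'] (min_width=20, slack=1)
Line 2: ['play', 'my', 'one', 'forest'] (min_width=18, slack=3)
Line 3: ['fruit', 'triangle', 'high'] (min_width=19, slack=2)
Line 4: ['waterfall', 'walk', 'lion'] (min_width=19, slack=2)
Line 5: ['sound', 'box', 'gentle', 'code'] (min_width=21, slack=0)
Line 6: ['tree', 'water', 'program'] (min_width=18, slack=3)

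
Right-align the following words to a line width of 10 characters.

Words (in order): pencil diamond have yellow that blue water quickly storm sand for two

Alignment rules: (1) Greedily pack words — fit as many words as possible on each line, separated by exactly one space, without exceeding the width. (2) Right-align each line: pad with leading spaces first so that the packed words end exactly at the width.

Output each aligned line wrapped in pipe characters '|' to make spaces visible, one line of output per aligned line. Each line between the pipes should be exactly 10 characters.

Line 1: ['pencil'] (min_width=6, slack=4)
Line 2: ['diamond'] (min_width=7, slack=3)
Line 3: ['have'] (min_width=4, slack=6)
Line 4: ['yellow'] (min_width=6, slack=4)
Line 5: ['that', 'blue'] (min_width=9, slack=1)
Line 6: ['water'] (min_width=5, slack=5)
Line 7: ['quickly'] (min_width=7, slack=3)
Line 8: ['storm', 'sand'] (min_width=10, slack=0)
Line 9: ['for', 'two'] (min_width=7, slack=3)

Answer: |    pencil|
|   diamond|
|      have|
|    yellow|
| that blue|
|     water|
|   quickly|
|storm sand|
|   for two|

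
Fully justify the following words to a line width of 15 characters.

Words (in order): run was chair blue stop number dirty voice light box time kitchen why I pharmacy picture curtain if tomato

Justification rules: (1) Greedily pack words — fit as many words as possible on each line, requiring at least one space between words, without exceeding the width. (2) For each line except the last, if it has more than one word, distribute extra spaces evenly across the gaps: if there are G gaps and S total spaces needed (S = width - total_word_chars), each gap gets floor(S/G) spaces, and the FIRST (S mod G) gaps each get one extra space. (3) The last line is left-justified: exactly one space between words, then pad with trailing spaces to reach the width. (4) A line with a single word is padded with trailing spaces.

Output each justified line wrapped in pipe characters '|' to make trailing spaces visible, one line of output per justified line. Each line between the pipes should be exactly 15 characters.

Answer: |run  was  chair|
|blue       stop|
|number    dirty|
|voice light box|
|time    kitchen|
|why  I pharmacy|
|picture curtain|
|if tomato      |

Derivation:
Line 1: ['run', 'was', 'chair'] (min_width=13, slack=2)
Line 2: ['blue', 'stop'] (min_width=9, slack=6)
Line 3: ['number', 'dirty'] (min_width=12, slack=3)
Line 4: ['voice', 'light', 'box'] (min_width=15, slack=0)
Line 5: ['time', 'kitchen'] (min_width=12, slack=3)
Line 6: ['why', 'I', 'pharmacy'] (min_width=14, slack=1)
Line 7: ['picture', 'curtain'] (min_width=15, slack=0)
Line 8: ['if', 'tomato'] (min_width=9, slack=6)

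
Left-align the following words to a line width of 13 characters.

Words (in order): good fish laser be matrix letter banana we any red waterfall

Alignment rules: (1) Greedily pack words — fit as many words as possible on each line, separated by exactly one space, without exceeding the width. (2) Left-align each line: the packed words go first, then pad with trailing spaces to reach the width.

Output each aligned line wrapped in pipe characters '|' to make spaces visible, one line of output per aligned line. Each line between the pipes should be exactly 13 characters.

Line 1: ['good', 'fish'] (min_width=9, slack=4)
Line 2: ['laser', 'be'] (min_width=8, slack=5)
Line 3: ['matrix', 'letter'] (min_width=13, slack=0)
Line 4: ['banana', 'we', 'any'] (min_width=13, slack=0)
Line 5: ['red', 'waterfall'] (min_width=13, slack=0)

Answer: |good fish    |
|laser be     |
|matrix letter|
|banana we any|
|red waterfall|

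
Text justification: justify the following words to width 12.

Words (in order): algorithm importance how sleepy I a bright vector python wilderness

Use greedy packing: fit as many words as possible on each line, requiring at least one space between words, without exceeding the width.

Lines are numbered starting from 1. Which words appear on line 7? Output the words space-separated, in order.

Answer: wilderness

Derivation:
Line 1: ['algorithm'] (min_width=9, slack=3)
Line 2: ['importance'] (min_width=10, slack=2)
Line 3: ['how', 'sleepy', 'I'] (min_width=12, slack=0)
Line 4: ['a', 'bright'] (min_width=8, slack=4)
Line 5: ['vector'] (min_width=6, slack=6)
Line 6: ['python'] (min_width=6, slack=6)
Line 7: ['wilderness'] (min_width=10, slack=2)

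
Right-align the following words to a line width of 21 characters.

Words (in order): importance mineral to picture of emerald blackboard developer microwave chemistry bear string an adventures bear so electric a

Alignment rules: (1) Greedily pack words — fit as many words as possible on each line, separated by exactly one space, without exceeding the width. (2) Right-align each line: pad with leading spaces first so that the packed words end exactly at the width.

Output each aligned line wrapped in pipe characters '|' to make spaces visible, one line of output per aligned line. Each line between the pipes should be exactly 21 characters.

Answer: |importance mineral to|
|   picture of emerald|
| blackboard developer|
|  microwave chemistry|
|       bear string an|
|   adventures bear so|
|           electric a|

Derivation:
Line 1: ['importance', 'mineral', 'to'] (min_width=21, slack=0)
Line 2: ['picture', 'of', 'emerald'] (min_width=18, slack=3)
Line 3: ['blackboard', 'developer'] (min_width=20, slack=1)
Line 4: ['microwave', 'chemistry'] (min_width=19, slack=2)
Line 5: ['bear', 'string', 'an'] (min_width=14, slack=7)
Line 6: ['adventures', 'bear', 'so'] (min_width=18, slack=3)
Line 7: ['electric', 'a'] (min_width=10, slack=11)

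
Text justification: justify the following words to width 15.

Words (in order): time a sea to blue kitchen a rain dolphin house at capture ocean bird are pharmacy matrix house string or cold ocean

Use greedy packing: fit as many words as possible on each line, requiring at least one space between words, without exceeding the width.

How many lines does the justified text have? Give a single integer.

Line 1: ['time', 'a', 'sea', 'to'] (min_width=13, slack=2)
Line 2: ['blue', 'kitchen', 'a'] (min_width=14, slack=1)
Line 3: ['rain', 'dolphin'] (min_width=12, slack=3)
Line 4: ['house', 'at'] (min_width=8, slack=7)
Line 5: ['capture', 'ocean'] (min_width=13, slack=2)
Line 6: ['bird', 'are'] (min_width=8, slack=7)
Line 7: ['pharmacy', 'matrix'] (min_width=15, slack=0)
Line 8: ['house', 'string', 'or'] (min_width=15, slack=0)
Line 9: ['cold', 'ocean'] (min_width=10, slack=5)
Total lines: 9

Answer: 9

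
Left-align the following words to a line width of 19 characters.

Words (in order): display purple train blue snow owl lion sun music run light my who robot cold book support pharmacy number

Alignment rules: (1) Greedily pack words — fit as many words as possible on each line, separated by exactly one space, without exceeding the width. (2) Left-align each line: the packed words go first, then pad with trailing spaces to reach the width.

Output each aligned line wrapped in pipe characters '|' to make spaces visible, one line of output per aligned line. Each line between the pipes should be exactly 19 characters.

Line 1: ['display', 'purple'] (min_width=14, slack=5)
Line 2: ['train', 'blue', 'snow', 'owl'] (min_width=19, slack=0)
Line 3: ['lion', 'sun', 'music', 'run'] (min_width=18, slack=1)
Line 4: ['light', 'my', 'who', 'robot'] (min_width=18, slack=1)
Line 5: ['cold', 'book', 'support'] (min_width=17, slack=2)
Line 6: ['pharmacy', 'number'] (min_width=15, slack=4)

Answer: |display purple     |
|train blue snow owl|
|lion sun music run |
|light my who robot |
|cold book support  |
|pharmacy number    |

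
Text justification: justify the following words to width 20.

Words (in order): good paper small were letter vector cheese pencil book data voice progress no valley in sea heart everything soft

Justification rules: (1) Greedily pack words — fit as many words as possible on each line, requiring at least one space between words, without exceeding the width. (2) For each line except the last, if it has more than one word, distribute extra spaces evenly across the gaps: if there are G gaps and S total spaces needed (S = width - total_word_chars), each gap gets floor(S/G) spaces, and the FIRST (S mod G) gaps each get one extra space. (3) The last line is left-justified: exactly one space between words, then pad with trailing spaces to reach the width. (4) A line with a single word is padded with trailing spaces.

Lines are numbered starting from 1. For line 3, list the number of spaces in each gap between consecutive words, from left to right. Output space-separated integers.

Line 1: ['good', 'paper', 'small'] (min_width=16, slack=4)
Line 2: ['were', 'letter', 'vector'] (min_width=18, slack=2)
Line 3: ['cheese', 'pencil', 'book'] (min_width=18, slack=2)
Line 4: ['data', 'voice', 'progress'] (min_width=19, slack=1)
Line 5: ['no', 'valley', 'in', 'sea'] (min_width=16, slack=4)
Line 6: ['heart', 'everything'] (min_width=16, slack=4)
Line 7: ['soft'] (min_width=4, slack=16)

Answer: 2 2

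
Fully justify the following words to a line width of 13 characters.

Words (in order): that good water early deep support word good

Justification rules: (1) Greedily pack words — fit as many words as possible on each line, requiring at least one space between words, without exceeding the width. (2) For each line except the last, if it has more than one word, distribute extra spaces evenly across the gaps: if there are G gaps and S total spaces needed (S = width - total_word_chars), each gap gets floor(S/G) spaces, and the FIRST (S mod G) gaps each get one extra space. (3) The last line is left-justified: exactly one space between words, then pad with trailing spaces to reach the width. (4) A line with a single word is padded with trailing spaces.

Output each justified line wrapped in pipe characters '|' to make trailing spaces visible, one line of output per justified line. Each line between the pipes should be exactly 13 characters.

Answer: |that     good|
|water   early|
|deep  support|
|word good    |

Derivation:
Line 1: ['that', 'good'] (min_width=9, slack=4)
Line 2: ['water', 'early'] (min_width=11, slack=2)
Line 3: ['deep', 'support'] (min_width=12, slack=1)
Line 4: ['word', 'good'] (min_width=9, slack=4)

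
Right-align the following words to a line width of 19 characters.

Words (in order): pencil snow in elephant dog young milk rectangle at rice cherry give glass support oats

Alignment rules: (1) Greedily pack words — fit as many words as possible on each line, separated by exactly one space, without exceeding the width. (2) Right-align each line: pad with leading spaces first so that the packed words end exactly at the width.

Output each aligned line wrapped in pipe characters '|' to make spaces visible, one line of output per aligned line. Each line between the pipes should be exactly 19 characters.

Answer: |     pencil snow in|
| elephant dog young|
|  milk rectangle at|
|   rice cherry give|
| glass support oats|

Derivation:
Line 1: ['pencil', 'snow', 'in'] (min_width=14, slack=5)
Line 2: ['elephant', 'dog', 'young'] (min_width=18, slack=1)
Line 3: ['milk', 'rectangle', 'at'] (min_width=17, slack=2)
Line 4: ['rice', 'cherry', 'give'] (min_width=16, slack=3)
Line 5: ['glass', 'support', 'oats'] (min_width=18, slack=1)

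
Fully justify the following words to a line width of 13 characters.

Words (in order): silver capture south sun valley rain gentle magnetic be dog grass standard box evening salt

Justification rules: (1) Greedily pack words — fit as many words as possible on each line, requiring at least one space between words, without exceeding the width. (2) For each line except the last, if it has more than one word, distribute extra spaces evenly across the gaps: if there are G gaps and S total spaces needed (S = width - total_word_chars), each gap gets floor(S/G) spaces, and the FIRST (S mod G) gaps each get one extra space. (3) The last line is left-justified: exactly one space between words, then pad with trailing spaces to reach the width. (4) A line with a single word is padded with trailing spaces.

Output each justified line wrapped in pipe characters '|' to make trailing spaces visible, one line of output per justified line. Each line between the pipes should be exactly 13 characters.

Answer: |silver       |
|capture south|
|sun    valley|
|rain   gentle|
|magnetic   be|
|dog     grass|
|standard  box|
|evening salt |

Derivation:
Line 1: ['silver'] (min_width=6, slack=7)
Line 2: ['capture', 'south'] (min_width=13, slack=0)
Line 3: ['sun', 'valley'] (min_width=10, slack=3)
Line 4: ['rain', 'gentle'] (min_width=11, slack=2)
Line 5: ['magnetic', 'be'] (min_width=11, slack=2)
Line 6: ['dog', 'grass'] (min_width=9, slack=4)
Line 7: ['standard', 'box'] (min_width=12, slack=1)
Line 8: ['evening', 'salt'] (min_width=12, slack=1)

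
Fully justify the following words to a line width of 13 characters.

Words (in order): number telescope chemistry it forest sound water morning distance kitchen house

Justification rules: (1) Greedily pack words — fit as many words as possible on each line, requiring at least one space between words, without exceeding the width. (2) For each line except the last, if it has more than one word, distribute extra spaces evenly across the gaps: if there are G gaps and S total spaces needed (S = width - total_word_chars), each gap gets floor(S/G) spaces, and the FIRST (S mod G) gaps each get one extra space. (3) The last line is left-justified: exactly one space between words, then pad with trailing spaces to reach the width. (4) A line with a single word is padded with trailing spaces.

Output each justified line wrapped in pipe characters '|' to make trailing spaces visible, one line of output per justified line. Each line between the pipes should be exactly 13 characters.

Answer: |number       |
|telescope    |
|chemistry  it|
|forest  sound|
|water morning|
|distance     |
|kitchen house|

Derivation:
Line 1: ['number'] (min_width=6, slack=7)
Line 2: ['telescope'] (min_width=9, slack=4)
Line 3: ['chemistry', 'it'] (min_width=12, slack=1)
Line 4: ['forest', 'sound'] (min_width=12, slack=1)
Line 5: ['water', 'morning'] (min_width=13, slack=0)
Line 6: ['distance'] (min_width=8, slack=5)
Line 7: ['kitchen', 'house'] (min_width=13, slack=0)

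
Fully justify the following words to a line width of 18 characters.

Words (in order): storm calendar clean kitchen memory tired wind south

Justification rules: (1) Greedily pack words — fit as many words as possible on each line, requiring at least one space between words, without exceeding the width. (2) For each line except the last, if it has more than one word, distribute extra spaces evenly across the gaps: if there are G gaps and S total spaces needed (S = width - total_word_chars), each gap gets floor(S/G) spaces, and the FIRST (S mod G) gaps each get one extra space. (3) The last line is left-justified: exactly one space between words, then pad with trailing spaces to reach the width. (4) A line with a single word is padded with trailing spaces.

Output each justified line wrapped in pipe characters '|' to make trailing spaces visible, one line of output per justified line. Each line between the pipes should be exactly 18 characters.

Answer: |storm     calendar|
|clean      kitchen|
|memory  tired wind|
|south             |

Derivation:
Line 1: ['storm', 'calendar'] (min_width=14, slack=4)
Line 2: ['clean', 'kitchen'] (min_width=13, slack=5)
Line 3: ['memory', 'tired', 'wind'] (min_width=17, slack=1)
Line 4: ['south'] (min_width=5, slack=13)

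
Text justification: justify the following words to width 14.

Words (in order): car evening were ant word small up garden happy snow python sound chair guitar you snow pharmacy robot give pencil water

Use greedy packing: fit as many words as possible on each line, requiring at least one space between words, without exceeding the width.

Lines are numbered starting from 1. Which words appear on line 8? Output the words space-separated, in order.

Answer: snow pharmacy

Derivation:
Line 1: ['car', 'evening'] (min_width=11, slack=3)
Line 2: ['were', 'ant', 'word'] (min_width=13, slack=1)
Line 3: ['small', 'up'] (min_width=8, slack=6)
Line 4: ['garden', 'happy'] (min_width=12, slack=2)
Line 5: ['snow', 'python'] (min_width=11, slack=3)
Line 6: ['sound', 'chair'] (min_width=11, slack=3)
Line 7: ['guitar', 'you'] (min_width=10, slack=4)
Line 8: ['snow', 'pharmacy'] (min_width=13, slack=1)
Line 9: ['robot', 'give'] (min_width=10, slack=4)
Line 10: ['pencil', 'water'] (min_width=12, slack=2)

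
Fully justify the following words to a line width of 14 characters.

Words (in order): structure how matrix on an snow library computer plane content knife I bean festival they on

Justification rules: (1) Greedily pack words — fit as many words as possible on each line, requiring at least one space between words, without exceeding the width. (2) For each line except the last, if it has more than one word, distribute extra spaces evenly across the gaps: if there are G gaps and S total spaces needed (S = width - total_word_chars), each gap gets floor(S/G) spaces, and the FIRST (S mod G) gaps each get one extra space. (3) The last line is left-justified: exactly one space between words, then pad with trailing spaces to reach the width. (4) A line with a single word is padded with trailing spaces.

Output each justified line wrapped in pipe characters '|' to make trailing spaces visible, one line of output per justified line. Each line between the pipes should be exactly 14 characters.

Answer: |structure  how|
|matrix  on  an|
|snow   library|
|computer plane|
|content  knife|
|I         bean|
|festival  they|
|on            |

Derivation:
Line 1: ['structure', 'how'] (min_width=13, slack=1)
Line 2: ['matrix', 'on', 'an'] (min_width=12, slack=2)
Line 3: ['snow', 'library'] (min_width=12, slack=2)
Line 4: ['computer', 'plane'] (min_width=14, slack=0)
Line 5: ['content', 'knife'] (min_width=13, slack=1)
Line 6: ['I', 'bean'] (min_width=6, slack=8)
Line 7: ['festival', 'they'] (min_width=13, slack=1)
Line 8: ['on'] (min_width=2, slack=12)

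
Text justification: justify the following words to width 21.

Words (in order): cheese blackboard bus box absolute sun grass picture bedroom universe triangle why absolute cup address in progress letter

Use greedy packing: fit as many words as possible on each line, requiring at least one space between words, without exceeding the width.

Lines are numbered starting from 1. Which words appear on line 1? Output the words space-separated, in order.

Answer: cheese blackboard bus

Derivation:
Line 1: ['cheese', 'blackboard', 'bus'] (min_width=21, slack=0)
Line 2: ['box', 'absolute', 'sun'] (min_width=16, slack=5)
Line 3: ['grass', 'picture', 'bedroom'] (min_width=21, slack=0)
Line 4: ['universe', 'triangle', 'why'] (min_width=21, slack=0)
Line 5: ['absolute', 'cup', 'address'] (min_width=20, slack=1)
Line 6: ['in', 'progress', 'letter'] (min_width=18, slack=3)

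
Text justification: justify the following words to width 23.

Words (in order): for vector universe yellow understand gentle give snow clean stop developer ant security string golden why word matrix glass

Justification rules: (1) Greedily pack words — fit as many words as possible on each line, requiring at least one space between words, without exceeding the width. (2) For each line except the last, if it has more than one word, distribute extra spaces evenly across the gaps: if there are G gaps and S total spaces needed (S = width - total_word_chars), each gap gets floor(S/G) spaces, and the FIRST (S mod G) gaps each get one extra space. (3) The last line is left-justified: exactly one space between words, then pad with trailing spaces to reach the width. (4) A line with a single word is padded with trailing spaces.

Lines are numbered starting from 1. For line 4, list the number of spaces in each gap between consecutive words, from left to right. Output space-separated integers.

Line 1: ['for', 'vector', 'universe'] (min_width=19, slack=4)
Line 2: ['yellow', 'understand'] (min_width=17, slack=6)
Line 3: ['gentle', 'give', 'snow', 'clean'] (min_width=22, slack=1)
Line 4: ['stop', 'developer', 'ant'] (min_width=18, slack=5)
Line 5: ['security', 'string', 'golden'] (min_width=22, slack=1)
Line 6: ['why', 'word', 'matrix', 'glass'] (min_width=21, slack=2)

Answer: 4 3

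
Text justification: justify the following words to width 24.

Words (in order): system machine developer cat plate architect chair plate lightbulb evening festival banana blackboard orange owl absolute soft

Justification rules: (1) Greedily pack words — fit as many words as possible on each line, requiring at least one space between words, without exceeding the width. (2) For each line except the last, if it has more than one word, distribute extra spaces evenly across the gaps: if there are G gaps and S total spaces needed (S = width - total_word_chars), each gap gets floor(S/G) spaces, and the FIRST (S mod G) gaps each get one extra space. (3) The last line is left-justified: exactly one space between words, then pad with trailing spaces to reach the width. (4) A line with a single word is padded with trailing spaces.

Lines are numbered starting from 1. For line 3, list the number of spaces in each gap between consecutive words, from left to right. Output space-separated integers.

Line 1: ['system', 'machine', 'developer'] (min_width=24, slack=0)
Line 2: ['cat', 'plate', 'architect'] (min_width=19, slack=5)
Line 3: ['chair', 'plate', 'lightbulb'] (min_width=21, slack=3)
Line 4: ['evening', 'festival', 'banana'] (min_width=23, slack=1)
Line 5: ['blackboard', 'orange', 'owl'] (min_width=21, slack=3)
Line 6: ['absolute', 'soft'] (min_width=13, slack=11)

Answer: 3 2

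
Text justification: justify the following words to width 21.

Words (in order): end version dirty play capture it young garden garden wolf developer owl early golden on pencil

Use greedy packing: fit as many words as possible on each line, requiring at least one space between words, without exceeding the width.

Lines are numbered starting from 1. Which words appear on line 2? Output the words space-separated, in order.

Line 1: ['end', 'version', 'dirty'] (min_width=17, slack=4)
Line 2: ['play', 'capture', 'it', 'young'] (min_width=21, slack=0)
Line 3: ['garden', 'garden', 'wolf'] (min_width=18, slack=3)
Line 4: ['developer', 'owl', 'early'] (min_width=19, slack=2)
Line 5: ['golden', 'on', 'pencil'] (min_width=16, slack=5)

Answer: play capture it young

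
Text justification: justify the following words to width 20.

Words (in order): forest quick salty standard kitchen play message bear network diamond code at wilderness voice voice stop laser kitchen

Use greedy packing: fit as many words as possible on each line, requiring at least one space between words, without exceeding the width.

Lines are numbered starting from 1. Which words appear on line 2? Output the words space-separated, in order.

Answer: standard kitchen

Derivation:
Line 1: ['forest', 'quick', 'salty'] (min_width=18, slack=2)
Line 2: ['standard', 'kitchen'] (min_width=16, slack=4)
Line 3: ['play', 'message', 'bear'] (min_width=17, slack=3)
Line 4: ['network', 'diamond', 'code'] (min_width=20, slack=0)
Line 5: ['at', 'wilderness', 'voice'] (min_width=19, slack=1)
Line 6: ['voice', 'stop', 'laser'] (min_width=16, slack=4)
Line 7: ['kitchen'] (min_width=7, slack=13)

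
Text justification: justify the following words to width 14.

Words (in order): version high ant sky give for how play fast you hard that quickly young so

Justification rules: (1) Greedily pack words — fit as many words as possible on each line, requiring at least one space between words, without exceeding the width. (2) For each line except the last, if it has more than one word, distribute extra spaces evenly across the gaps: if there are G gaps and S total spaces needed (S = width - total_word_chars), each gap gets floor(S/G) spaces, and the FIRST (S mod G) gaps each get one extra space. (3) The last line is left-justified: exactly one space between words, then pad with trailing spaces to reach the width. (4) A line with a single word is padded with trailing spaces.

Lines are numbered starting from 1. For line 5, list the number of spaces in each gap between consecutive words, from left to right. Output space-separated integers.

Line 1: ['version', 'high'] (min_width=12, slack=2)
Line 2: ['ant', 'sky', 'give'] (min_width=12, slack=2)
Line 3: ['for', 'how', 'play'] (min_width=12, slack=2)
Line 4: ['fast', 'you', 'hard'] (min_width=13, slack=1)
Line 5: ['that', 'quickly'] (min_width=12, slack=2)
Line 6: ['young', 'so'] (min_width=8, slack=6)

Answer: 3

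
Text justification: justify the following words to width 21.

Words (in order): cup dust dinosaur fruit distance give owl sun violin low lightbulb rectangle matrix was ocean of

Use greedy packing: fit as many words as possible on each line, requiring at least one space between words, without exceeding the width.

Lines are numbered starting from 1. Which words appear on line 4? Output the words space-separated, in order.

Line 1: ['cup', 'dust', 'dinosaur'] (min_width=17, slack=4)
Line 2: ['fruit', 'distance', 'give'] (min_width=19, slack=2)
Line 3: ['owl', 'sun', 'violin', 'low'] (min_width=18, slack=3)
Line 4: ['lightbulb', 'rectangle'] (min_width=19, slack=2)
Line 5: ['matrix', 'was', 'ocean', 'of'] (min_width=19, slack=2)

Answer: lightbulb rectangle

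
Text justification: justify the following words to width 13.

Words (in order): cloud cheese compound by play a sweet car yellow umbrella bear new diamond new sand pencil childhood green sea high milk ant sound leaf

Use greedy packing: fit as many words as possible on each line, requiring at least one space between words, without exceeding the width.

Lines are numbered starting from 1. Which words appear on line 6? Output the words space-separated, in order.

Answer: new diamond

Derivation:
Line 1: ['cloud', 'cheese'] (min_width=12, slack=1)
Line 2: ['compound', 'by'] (min_width=11, slack=2)
Line 3: ['play', 'a', 'sweet'] (min_width=12, slack=1)
Line 4: ['car', 'yellow'] (min_width=10, slack=3)
Line 5: ['umbrella', 'bear'] (min_width=13, slack=0)
Line 6: ['new', 'diamond'] (min_width=11, slack=2)
Line 7: ['new', 'sand'] (min_width=8, slack=5)
Line 8: ['pencil'] (min_width=6, slack=7)
Line 9: ['childhood'] (min_width=9, slack=4)
Line 10: ['green', 'sea'] (min_width=9, slack=4)
Line 11: ['high', 'milk', 'ant'] (min_width=13, slack=0)
Line 12: ['sound', 'leaf'] (min_width=10, slack=3)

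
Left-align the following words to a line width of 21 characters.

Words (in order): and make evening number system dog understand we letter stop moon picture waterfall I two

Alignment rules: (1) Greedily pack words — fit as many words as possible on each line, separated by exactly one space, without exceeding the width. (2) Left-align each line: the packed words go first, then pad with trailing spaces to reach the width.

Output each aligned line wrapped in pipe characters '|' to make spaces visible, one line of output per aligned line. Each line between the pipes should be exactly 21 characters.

Answer: |and make evening     |
|number system dog    |
|understand we letter |
|stop moon picture    |
|waterfall I two      |

Derivation:
Line 1: ['and', 'make', 'evening'] (min_width=16, slack=5)
Line 2: ['number', 'system', 'dog'] (min_width=17, slack=4)
Line 3: ['understand', 'we', 'letter'] (min_width=20, slack=1)
Line 4: ['stop', 'moon', 'picture'] (min_width=17, slack=4)
Line 5: ['waterfall', 'I', 'two'] (min_width=15, slack=6)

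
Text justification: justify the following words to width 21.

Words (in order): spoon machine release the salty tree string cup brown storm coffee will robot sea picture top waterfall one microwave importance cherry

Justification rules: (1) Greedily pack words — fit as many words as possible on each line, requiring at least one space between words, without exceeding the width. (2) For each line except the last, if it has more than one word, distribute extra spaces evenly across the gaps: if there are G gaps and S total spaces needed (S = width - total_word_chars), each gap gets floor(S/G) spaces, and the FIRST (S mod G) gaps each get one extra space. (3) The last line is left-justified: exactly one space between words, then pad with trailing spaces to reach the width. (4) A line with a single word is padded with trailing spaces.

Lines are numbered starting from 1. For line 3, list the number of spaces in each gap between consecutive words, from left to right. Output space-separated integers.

Answer: 4 4

Derivation:
Line 1: ['spoon', 'machine', 'release'] (min_width=21, slack=0)
Line 2: ['the', 'salty', 'tree', 'string'] (min_width=21, slack=0)
Line 3: ['cup', 'brown', 'storm'] (min_width=15, slack=6)
Line 4: ['coffee', 'will', 'robot', 'sea'] (min_width=21, slack=0)
Line 5: ['picture', 'top', 'waterfall'] (min_width=21, slack=0)
Line 6: ['one', 'microwave'] (min_width=13, slack=8)
Line 7: ['importance', 'cherry'] (min_width=17, slack=4)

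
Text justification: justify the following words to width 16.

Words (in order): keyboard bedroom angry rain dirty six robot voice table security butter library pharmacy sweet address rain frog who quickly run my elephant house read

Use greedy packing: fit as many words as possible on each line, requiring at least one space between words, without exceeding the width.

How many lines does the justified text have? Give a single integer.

Line 1: ['keyboard', 'bedroom'] (min_width=16, slack=0)
Line 2: ['angry', 'rain', 'dirty'] (min_width=16, slack=0)
Line 3: ['six', 'robot', 'voice'] (min_width=15, slack=1)
Line 4: ['table', 'security'] (min_width=14, slack=2)
Line 5: ['butter', 'library'] (min_width=14, slack=2)
Line 6: ['pharmacy', 'sweet'] (min_width=14, slack=2)
Line 7: ['address', 'rain'] (min_width=12, slack=4)
Line 8: ['frog', 'who', 'quickly'] (min_width=16, slack=0)
Line 9: ['run', 'my', 'elephant'] (min_width=15, slack=1)
Line 10: ['house', 'read'] (min_width=10, slack=6)
Total lines: 10

Answer: 10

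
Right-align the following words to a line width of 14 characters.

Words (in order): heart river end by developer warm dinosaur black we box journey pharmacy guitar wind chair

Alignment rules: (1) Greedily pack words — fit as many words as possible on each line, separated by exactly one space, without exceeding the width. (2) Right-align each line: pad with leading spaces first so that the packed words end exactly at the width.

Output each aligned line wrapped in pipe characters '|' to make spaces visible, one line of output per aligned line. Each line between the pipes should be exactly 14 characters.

Answer: |   heart river|
|        end by|
|developer warm|
|dinosaur black|
|we box journey|
|      pharmacy|
|   guitar wind|
|         chair|

Derivation:
Line 1: ['heart', 'river'] (min_width=11, slack=3)
Line 2: ['end', 'by'] (min_width=6, slack=8)
Line 3: ['developer', 'warm'] (min_width=14, slack=0)
Line 4: ['dinosaur', 'black'] (min_width=14, slack=0)
Line 5: ['we', 'box', 'journey'] (min_width=14, slack=0)
Line 6: ['pharmacy'] (min_width=8, slack=6)
Line 7: ['guitar', 'wind'] (min_width=11, slack=3)
Line 8: ['chair'] (min_width=5, slack=9)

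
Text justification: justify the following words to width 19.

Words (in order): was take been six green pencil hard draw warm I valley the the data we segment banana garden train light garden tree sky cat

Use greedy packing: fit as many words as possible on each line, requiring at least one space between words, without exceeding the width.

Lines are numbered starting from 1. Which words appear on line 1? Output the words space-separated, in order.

Line 1: ['was', 'take', 'been', 'six'] (min_width=17, slack=2)
Line 2: ['green', 'pencil', 'hard'] (min_width=17, slack=2)
Line 3: ['draw', 'warm', 'I', 'valley'] (min_width=18, slack=1)
Line 4: ['the', 'the', 'data', 'we'] (min_width=15, slack=4)
Line 5: ['segment', 'banana'] (min_width=14, slack=5)
Line 6: ['garden', 'train', 'light'] (min_width=18, slack=1)
Line 7: ['garden', 'tree', 'sky', 'cat'] (min_width=19, slack=0)

Answer: was take been six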